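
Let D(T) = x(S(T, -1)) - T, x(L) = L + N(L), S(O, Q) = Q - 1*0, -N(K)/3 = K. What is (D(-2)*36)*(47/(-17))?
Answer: -6768/17 ≈ -398.12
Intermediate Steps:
N(K) = -3*K
S(O, Q) = Q (S(O, Q) = Q + 0 = Q)
x(L) = -2*L (x(L) = L - 3*L = -2*L)
D(T) = 2 - T (D(T) = -2*(-1) - T = 2 - T)
(D(-2)*36)*(47/(-17)) = ((2 - 1*(-2))*36)*(47/(-17)) = ((2 + 2)*36)*(47*(-1/17)) = (4*36)*(-47/17) = 144*(-47/17) = -6768/17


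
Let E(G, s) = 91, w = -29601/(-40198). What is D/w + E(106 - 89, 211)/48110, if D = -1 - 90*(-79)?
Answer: 13748281063711/1424104110 ≈ 9654.0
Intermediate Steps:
w = 29601/40198 (w = -29601*(-1/40198) = 29601/40198 ≈ 0.73638)
D = 7109 (D = -1 + 7110 = 7109)
D/w + E(106 - 89, 211)/48110 = 7109/(29601/40198) + 91/48110 = 7109*(40198/29601) + 91*(1/48110) = 285767582/29601 + 91/48110 = 13748281063711/1424104110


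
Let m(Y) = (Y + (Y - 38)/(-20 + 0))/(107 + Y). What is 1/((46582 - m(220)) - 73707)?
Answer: -1090/29566953 ≈ -3.6865e-5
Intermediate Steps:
m(Y) = (19/10 + 19*Y/20)/(107 + Y) (m(Y) = (Y + (-38 + Y)/(-20))/(107 + Y) = (Y + (-38 + Y)*(-1/20))/(107 + Y) = (Y + (19/10 - Y/20))/(107 + Y) = (19/10 + 19*Y/20)/(107 + Y))
1/((46582 - m(220)) - 73707) = 1/((46582 - 19*(2 + 220)/(20*(107 + 220))) - 73707) = 1/((46582 - 19*222/(20*327)) - 73707) = 1/((46582 - 1*703/1090) - 73707) = 1/((46582 - 703/1090) - 73707) = 1/(50773677/1090 - 73707) = 1/(-29566953/1090) = -1090/29566953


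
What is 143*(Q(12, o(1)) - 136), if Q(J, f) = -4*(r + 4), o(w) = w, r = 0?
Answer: -21736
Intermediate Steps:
Q(J, f) = -16 (Q(J, f) = -4*(0 + 4) = -4*4 = -16)
143*(Q(12, o(1)) - 136) = 143*(-16 - 136) = 143*(-152) = -21736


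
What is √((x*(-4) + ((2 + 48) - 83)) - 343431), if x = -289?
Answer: 2*I*√85577 ≈ 585.07*I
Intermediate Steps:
√((x*(-4) + ((2 + 48) - 83)) - 343431) = √((-289*(-4) + ((2 + 48) - 83)) - 343431) = √((1156 + (50 - 83)) - 343431) = √((1156 - 33) - 343431) = √(1123 - 343431) = √(-342308) = 2*I*√85577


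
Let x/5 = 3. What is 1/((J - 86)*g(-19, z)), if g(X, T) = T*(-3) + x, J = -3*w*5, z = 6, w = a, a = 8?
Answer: 1/618 ≈ 0.0016181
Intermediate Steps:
x = 15 (x = 5*3 = 15)
w = 8
J = -120 (J = -3*8*5 = -24*5 = -120)
g(X, T) = 15 - 3*T (g(X, T) = T*(-3) + 15 = -3*T + 15 = 15 - 3*T)
1/((J - 86)*g(-19, z)) = 1/((-120 - 86)*(15 - 3*6)) = 1/(-206*(15 - 18)) = 1/(-206*(-3)) = 1/618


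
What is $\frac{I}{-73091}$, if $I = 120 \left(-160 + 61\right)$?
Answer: $\frac{11880}{73091} \approx 0.16254$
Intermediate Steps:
$I = -11880$ ($I = 120 \left(-99\right) = -11880$)
$\frac{I}{-73091} = - \frac{11880}{-73091} = \left(-11880\right) \left(- \frac{1}{73091}\right) = \frac{11880}{73091}$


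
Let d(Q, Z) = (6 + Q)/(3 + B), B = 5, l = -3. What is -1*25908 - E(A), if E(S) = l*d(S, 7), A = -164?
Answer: -103869/4 ≈ -25967.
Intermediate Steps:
d(Q, Z) = ¾ + Q/8 (d(Q, Z) = (6 + Q)/(3 + 5) = (6 + Q)/8 = (6 + Q)*(⅛) = ¾ + Q/8)
E(S) = -9/4 - 3*S/8 (E(S) = -3*(¾ + S/8) = -9/4 - 3*S/8)
-1*25908 - E(A) = -1*25908 - (-9/4 - 3/8*(-164)) = -25908 - (-9/4 + 123/2) = -25908 - 1*237/4 = -25908 - 237/4 = -103869/4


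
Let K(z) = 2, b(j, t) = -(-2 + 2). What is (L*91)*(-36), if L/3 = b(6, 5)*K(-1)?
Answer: 0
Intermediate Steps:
b(j, t) = 0 (b(j, t) = -1*0 = 0)
L = 0 (L = 3*(0*2) = 3*0 = 0)
(L*91)*(-36) = (0*91)*(-36) = 0*(-36) = 0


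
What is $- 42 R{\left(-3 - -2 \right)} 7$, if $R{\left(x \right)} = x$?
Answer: $294$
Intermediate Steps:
$- 42 R{\left(-3 - -2 \right)} 7 = - 42 \left(-3 - -2\right) 7 = - 42 \left(-3 + 2\right) 7 = \left(-42\right) \left(-1\right) 7 = 42 \cdot 7 = 294$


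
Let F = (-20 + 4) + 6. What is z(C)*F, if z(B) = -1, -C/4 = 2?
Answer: 10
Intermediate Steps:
C = -8 (C = -4*2 = -8)
F = -10 (F = -16 + 6 = -10)
z(C)*F = -1*(-10) = 10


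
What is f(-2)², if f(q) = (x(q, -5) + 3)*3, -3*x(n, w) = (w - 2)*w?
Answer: 676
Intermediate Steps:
x(n, w) = -w*(-2 + w)/3 (x(n, w) = -(w - 2)*w/3 = -(-2 + w)*w/3 = -w*(-2 + w)/3)
f(q) = -26 (f(q) = ((⅓)*(-5)*(2 - 1*(-5)) + 3)*3 = ((⅓)*(-5)*(2 + 5) + 3)*3 = ((⅓)*(-5)*7 + 3)*3 = (-35/3 + 3)*3 = -26/3*3 = -26)
f(-2)² = (-26)² = 676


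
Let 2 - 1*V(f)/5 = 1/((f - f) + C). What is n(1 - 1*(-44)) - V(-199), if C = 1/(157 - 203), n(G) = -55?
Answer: -295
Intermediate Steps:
C = -1/46 (C = 1/(-46) = -1/46 ≈ -0.021739)
V(f) = 240 (V(f) = 10 - 5/((f - f) - 1/46) = 10 - 5/(0 - 1/46) = 10 - 5/(-1/46) = 10 - 5*(-46) = 10 + 230 = 240)
n(1 - 1*(-44)) - V(-199) = -55 - 1*240 = -55 - 240 = -295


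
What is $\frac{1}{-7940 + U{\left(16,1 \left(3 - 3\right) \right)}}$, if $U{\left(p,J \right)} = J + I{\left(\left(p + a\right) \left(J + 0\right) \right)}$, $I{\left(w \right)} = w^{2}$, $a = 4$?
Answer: $- \frac{1}{7940} \approx -0.00012594$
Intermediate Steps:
$U{\left(p,J \right)} = J + J^{2} \left(4 + p\right)^{2}$ ($U{\left(p,J \right)} = J + \left(\left(p + 4\right) \left(J + 0\right)\right)^{2} = J + \left(\left(4 + p\right) J\right)^{2} = J + \left(J \left(4 + p\right)\right)^{2} = J + J^{2} \left(4 + p\right)^{2}$)
$\frac{1}{-7940 + U{\left(16,1 \left(3 - 3\right) \right)}} = \frac{1}{-7940 + 1 \left(3 - 3\right) \left(1 + 1 \left(3 - 3\right) \left(4 + 16\right)^{2}\right)} = \frac{1}{-7940 + 1 \cdot 0 \left(1 + 1 \cdot 0 \cdot 20^{2}\right)} = \frac{1}{-7940 + 0 \left(1 + 0 \cdot 400\right)} = \frac{1}{-7940 + 0 \left(1 + 0\right)} = \frac{1}{-7940 + 0 \cdot 1} = \frac{1}{-7940 + 0} = \frac{1}{-7940} = - \frac{1}{7940}$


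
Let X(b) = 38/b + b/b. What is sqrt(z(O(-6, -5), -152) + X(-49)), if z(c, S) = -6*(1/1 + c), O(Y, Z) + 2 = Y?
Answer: sqrt(2069)/7 ≈ 6.4980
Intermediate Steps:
O(Y, Z) = -2 + Y
z(c, S) = -6 - 6*c (z(c, S) = -6*(1 + c) = -6 - 6*c)
X(b) = 1 + 38/b (X(b) = 38/b + 1 = 1 + 38/b)
sqrt(z(O(-6, -5), -152) + X(-49)) = sqrt((-6 - 6*(-2 - 6)) + (38 - 49)/(-49)) = sqrt((-6 - 6*(-8)) - 1/49*(-11)) = sqrt((-6 + 48) + 11/49) = sqrt(42 + 11/49) = sqrt(2069/49) = sqrt(2069)/7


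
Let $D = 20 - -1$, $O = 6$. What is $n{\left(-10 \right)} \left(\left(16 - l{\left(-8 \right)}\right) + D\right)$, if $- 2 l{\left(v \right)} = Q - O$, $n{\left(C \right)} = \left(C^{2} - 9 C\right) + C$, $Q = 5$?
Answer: $6570$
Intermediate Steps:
$n{\left(C \right)} = C^{2} - 8 C$
$l{\left(v \right)} = \frac{1}{2}$ ($l{\left(v \right)} = - \frac{5 - 6}{2} = \left(- \frac{1}{2}\right) \left(-1\right) = \frac{1}{2}$)
$D = 21$ ($D = 20 + 1 = 21$)
$n{\left(-10 \right)} \left(\left(16 - l{\left(-8 \right)}\right) + D\right) = - 10 \left(-8 - 10\right) \left(\left(16 - \frac{1}{2}\right) + 21\right) = \left(-10\right) \left(-18\right) \left(\left(16 - \frac{1}{2}\right) + 21\right) = 180 \left(\frac{31}{2} + 21\right) = 180 \cdot \frac{73}{2} = 6570$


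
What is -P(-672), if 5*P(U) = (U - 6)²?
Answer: -459684/5 ≈ -91937.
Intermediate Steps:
P(U) = (-6 + U)²/5 (P(U) = (U - 6)²/5 = (-6 + U)²/5)
-P(-672) = -(-6 - 672)²/5 = -(-678)²/5 = -459684/5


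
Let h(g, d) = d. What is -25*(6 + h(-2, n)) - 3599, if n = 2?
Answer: -3799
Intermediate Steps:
-25*(6 + h(-2, n)) - 3599 = -25*(6 + 2) - 3599 = -25*8 - 3599 = -200 - 3599 = -3799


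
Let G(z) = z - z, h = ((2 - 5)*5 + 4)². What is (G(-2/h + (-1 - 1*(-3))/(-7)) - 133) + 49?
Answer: -84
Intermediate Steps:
h = 121 (h = (-3*5 + 4)² = (-15 + 4)² = (-11)² = 121)
G(z) = 0
(G(-2/h + (-1 - 1*(-3))/(-7)) - 133) + 49 = (0 - 133) + 49 = -133 + 49 = -84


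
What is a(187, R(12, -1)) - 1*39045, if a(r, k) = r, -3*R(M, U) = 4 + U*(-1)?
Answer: -38858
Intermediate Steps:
R(M, U) = -4/3 + U/3 (R(M, U) = -(4 + U*(-1))/3 = -(4 - U)/3 = -4/3 + U/3)
a(187, R(12, -1)) - 1*39045 = 187 - 1*39045 = 187 - 39045 = -38858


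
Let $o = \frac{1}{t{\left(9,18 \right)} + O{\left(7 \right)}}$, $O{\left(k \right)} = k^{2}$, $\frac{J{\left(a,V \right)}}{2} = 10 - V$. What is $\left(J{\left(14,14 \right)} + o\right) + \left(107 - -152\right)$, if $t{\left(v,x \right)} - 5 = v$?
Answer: $\frac{15814}{63} \approx 251.02$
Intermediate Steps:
$J{\left(a,V \right)} = 20 - 2 V$ ($J{\left(a,V \right)} = 2 \left(10 - V\right) = 20 - 2 V$)
$t{\left(v,x \right)} = 5 + v$
$o = \frac{1}{63}$ ($o = \frac{1}{\left(5 + 9\right) + 7^{2}} = \frac{1}{14 + 49} = \frac{1}{63} \approx 0.015873$)
$\left(J{\left(14,14 \right)} + o\right) + \left(107 - -152\right) = \left(\left(20 - 28\right) + \frac{1}{63}\right) + \left(107 - -152\right) = \left(\left(20 - 28\right) + \frac{1}{63}\right) + \left(107 + 152\right) = \left(-8 + \frac{1}{63}\right) + 259 = - \frac{503}{63} + 259 = \frac{15814}{63}$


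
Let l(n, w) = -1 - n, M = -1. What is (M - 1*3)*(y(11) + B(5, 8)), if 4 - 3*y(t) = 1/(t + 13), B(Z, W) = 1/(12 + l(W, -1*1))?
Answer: -119/18 ≈ -6.6111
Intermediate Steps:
B(Z, W) = 1/(11 - W) (B(Z, W) = 1/(12 + (-1 - W)) = 1/(11 - W))
y(t) = 4/3 - 1/(3*(13 + t)) (y(t) = 4/3 - 1/(3*(t + 13)) = 4/3 - 1/(3*(13 + t)))
(M - 1*3)*(y(11) + B(5, 8)) = (-1 - 1*3)*((51 + 4*11)/(3*(13 + 11)) - 1/(-11 + 8)) = (-1 - 3)*((1/3)*(51 + 44)/24 - 1/(-3)) = -4*((1/3)*(1/24)*95 - 1*(-1/3)) = -4*(95/72 + 1/3) = -4*119/72 = -119/18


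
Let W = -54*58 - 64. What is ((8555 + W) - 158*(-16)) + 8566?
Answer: 16453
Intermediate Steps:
W = -3196 (W = -3132 - 64 = -3196)
((8555 + W) - 158*(-16)) + 8566 = ((8555 - 3196) - 158*(-16)) + 8566 = (5359 + 2528) + 8566 = 7887 + 8566 = 16453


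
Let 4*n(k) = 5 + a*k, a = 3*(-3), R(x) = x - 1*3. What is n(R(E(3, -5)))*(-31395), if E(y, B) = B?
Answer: -2417415/4 ≈ -6.0435e+5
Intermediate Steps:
R(x) = -3 + x (R(x) = x - 3 = -3 + x)
a = -9
n(k) = 5/4 - 9*k/4 (n(k) = (5 - 9*k)/4 = 5/4 - 9*k/4)
n(R(E(3, -5)))*(-31395) = (5/4 - 9*(-3 - 5)/4)*(-31395) = (5/4 - 9/4*(-8))*(-31395) = (5/4 + 18)*(-31395) = (77/4)*(-31395) = -2417415/4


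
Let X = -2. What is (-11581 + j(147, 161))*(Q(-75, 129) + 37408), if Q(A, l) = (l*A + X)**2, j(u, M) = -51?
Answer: -1089705964784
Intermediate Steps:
Q(A, l) = (-2 + A*l)**2 (Q(A, l) = (l*A - 2)**2 = (A*l - 2)**2 = (-2 + A*l)**2)
(-11581 + j(147, 161))*(Q(-75, 129) + 37408) = (-11581 - 51)*((-2 - 75*129)**2 + 37408) = -11632*((-2 - 9675)**2 + 37408) = -11632*((-9677)**2 + 37408) = -11632*(93644329 + 37408) = -11632*93681737 = -1089705964784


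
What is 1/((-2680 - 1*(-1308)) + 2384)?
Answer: 1/1012 ≈ 0.00098814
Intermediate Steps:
1/((-2680 - 1*(-1308)) + 2384) = 1/((-2680 + 1308) + 2384) = 1/(-1372 + 2384) = 1/1012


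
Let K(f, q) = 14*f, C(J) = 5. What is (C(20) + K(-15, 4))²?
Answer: 42025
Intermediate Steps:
(C(20) + K(-15, 4))² = (5 + 14*(-15))² = (5 - 210)² = (-205)² = 42025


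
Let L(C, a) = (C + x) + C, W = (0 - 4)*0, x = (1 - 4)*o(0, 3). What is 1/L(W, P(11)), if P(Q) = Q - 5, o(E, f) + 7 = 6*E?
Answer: 1/21 ≈ 0.047619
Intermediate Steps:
o(E, f) = -7 + 6*E
x = 21 (x = (1 - 4)*(-7 + 6*0) = -3*(-7 + 0) = -3*(-7) = 21)
P(Q) = -5 + Q
W = 0 (W = -4*0 = 0)
L(C, a) = 21 + 2*C (L(C, a) = (C + 21) + C = (21 + C) + C = 21 + 2*C)
1/L(W, P(11)) = 1/(21 + 2*0) = 1/(21 + 0) = 1/21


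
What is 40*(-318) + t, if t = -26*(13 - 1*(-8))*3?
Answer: -14358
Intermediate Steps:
t = -1638 (t = -26*(13 + 8)*3 = -26*21*3 = -546*3 = -1638)
40*(-318) + t = 40*(-318) - 1638 = -12720 - 1638 = -14358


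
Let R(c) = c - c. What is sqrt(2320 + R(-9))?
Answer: 4*sqrt(145) ≈ 48.166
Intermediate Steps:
R(c) = 0
sqrt(2320 + R(-9)) = sqrt(2320 + 0) = sqrt(2320) = 4*sqrt(145)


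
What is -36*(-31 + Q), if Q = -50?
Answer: 2916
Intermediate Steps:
-36*(-31 + Q) = -36*(-31 - 50) = -36*(-81) = 2916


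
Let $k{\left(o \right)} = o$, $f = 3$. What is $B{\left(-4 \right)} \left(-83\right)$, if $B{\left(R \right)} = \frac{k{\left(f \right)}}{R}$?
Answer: $\frac{249}{4} \approx 62.25$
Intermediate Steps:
$B{\left(R \right)} = \frac{3}{R}$
$B{\left(-4 \right)} \left(-83\right) = \frac{3}{-4} \left(-83\right) = 3 \left(- \frac{1}{4}\right) \left(-83\right) = \left(- \frac{3}{4}\right) \left(-83\right) = \frac{249}{4}$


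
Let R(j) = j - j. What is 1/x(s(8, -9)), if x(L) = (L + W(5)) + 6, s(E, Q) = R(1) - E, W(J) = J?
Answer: ⅓ ≈ 0.33333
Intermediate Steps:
R(j) = 0
s(E, Q) = -E (s(E, Q) = 0 - E = -E)
x(L) = 11 + L (x(L) = (L + 5) + 6 = (5 + L) + 6 = 11 + L)
1/x(s(8, -9)) = 1/(11 - 1*8) = 1/(11 - 8) = 1/3 = ⅓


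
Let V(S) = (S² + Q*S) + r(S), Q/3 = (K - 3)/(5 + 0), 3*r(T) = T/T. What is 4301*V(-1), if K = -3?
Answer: 318274/15 ≈ 21218.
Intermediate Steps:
r(T) = ⅓ (r(T) = (T/T)/3 = (⅓)*1 = ⅓)
Q = -18/5 (Q = 3*((-3 - 3)/(5 + 0)) = 3*(-6/5) = -18/5 ≈ -3.6000)
V(S) = ⅓ + S² - 18*S/5 (V(S) = (S² - 18*S/5) + ⅓ = ⅓ + S² - 18*S/5)
4301*V(-1) = 4301*(⅓ + (-1)² - 18/5*(-1)) = 4301*(⅓ + 1 + 18/5) = 4301*(74/15) = 318274/15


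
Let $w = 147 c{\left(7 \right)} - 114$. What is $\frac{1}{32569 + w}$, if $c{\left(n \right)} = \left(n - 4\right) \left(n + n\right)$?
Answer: $\frac{1}{38629} \approx 2.5887 \cdot 10^{-5}$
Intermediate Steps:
$c{\left(n \right)} = 2 n \left(-4 + n\right)$ ($c{\left(n \right)} = \left(-4 + n\right) 2 n = 2 n \left(-4 + n\right)$)
$w = 6060$ ($w = 147 \cdot 2 \cdot 7 \left(-4 + 7\right) - 114 = 147 \cdot 2 \cdot 7 \cdot 3 - 114 = 147 \cdot 42 - 114 = 6174 - 114 = 6060$)
$\frac{1}{32569 + w} = \frac{1}{32569 + 6060} = \frac{1}{38629}$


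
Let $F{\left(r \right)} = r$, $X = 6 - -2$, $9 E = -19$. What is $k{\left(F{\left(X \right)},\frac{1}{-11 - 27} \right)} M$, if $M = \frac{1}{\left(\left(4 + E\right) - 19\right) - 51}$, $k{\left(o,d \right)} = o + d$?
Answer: $- \frac{2727}{23294} \approx -0.11707$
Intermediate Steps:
$E = - \frac{19}{9}$ ($E = \frac{1}{9} \left(-19\right) = - \frac{19}{9} \approx -2.1111$)
$X = 8$ ($X = 6 + 2 = 8$)
$k{\left(o,d \right)} = d + o$
$M = - \frac{9}{613}$ ($M = \frac{1}{\left(\left(4 - \frac{19}{9}\right) - 19\right) - 51} = \frac{1}{\left(\frac{17}{9} - 19\right) - 51} = \frac{1}{- \frac{154}{9} - 51} = \frac{1}{- \frac{613}{9}} = - \frac{9}{613} \approx -0.014682$)
$k{\left(F{\left(X \right)},\frac{1}{-11 - 27} \right)} M = \left(\frac{1}{-11 - 27} + 8\right) \left(- \frac{9}{613}\right) = \left(\frac{1}{-38} + 8\right) \left(- \frac{9}{613}\right) = \left(- \frac{1}{38} + 8\right) \left(- \frac{9}{613}\right) = \frac{303}{38} \left(- \frac{9}{613}\right) = - \frac{2727}{23294}$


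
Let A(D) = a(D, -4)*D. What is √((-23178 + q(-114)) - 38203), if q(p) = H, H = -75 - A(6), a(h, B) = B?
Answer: 2*I*√15358 ≈ 247.85*I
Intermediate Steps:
A(D) = -4*D
H = -51 (H = -75 - (-4)*6 = -75 - 1*(-24) = -75 + 24 = -51)
q(p) = -51
√((-23178 + q(-114)) - 38203) = √((-23178 - 51) - 38203) = √(-23229 - 38203) = √(-61432) = 2*I*√15358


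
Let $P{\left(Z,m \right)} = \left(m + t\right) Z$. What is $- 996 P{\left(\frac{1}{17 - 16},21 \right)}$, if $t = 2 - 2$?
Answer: $-20916$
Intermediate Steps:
$t = 0$ ($t = 2 - 2 = 0$)
$P{\left(Z,m \right)} = Z m$ ($P{\left(Z,m \right)} = \left(m + 0\right) Z = m Z = Z m$)
$- 996 P{\left(\frac{1}{17 - 16},21 \right)} = - 996 \frac{1}{17 - 16} \cdot 21 = - 996 \cdot 1^{-1} \cdot 21 = - 996 \cdot 1 \cdot 21 = \left(-996\right) 21 = -20916$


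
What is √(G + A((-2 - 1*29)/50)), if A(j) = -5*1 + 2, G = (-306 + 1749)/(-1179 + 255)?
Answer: I*√108185/154 ≈ 2.1358*I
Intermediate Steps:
G = -481/308 (G = 1443/(-924) = 1443*(-1/924) = -481/308 ≈ -1.5617)
A(j) = -3 (A(j) = -5 + 2 = -3)
√(G + A((-2 - 1*29)/50)) = √(-481/308 - 3) = √(-1405/308) = I*√108185/154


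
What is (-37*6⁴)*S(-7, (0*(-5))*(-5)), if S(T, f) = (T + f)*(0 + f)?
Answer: 0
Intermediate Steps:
S(T, f) = f*(T + f) (S(T, f) = (T + f)*f = f*(T + f))
(-37*6⁴)*S(-7, (0*(-5))*(-5)) = (-37*6⁴)*(((0*(-5))*(-5))*(-7 + (0*(-5))*(-5))) = (-37*1296)*((0*(-5))*(-7 + 0*(-5))) = -0*(-7 + 0) = -0*(-7) = -47952*0 = 0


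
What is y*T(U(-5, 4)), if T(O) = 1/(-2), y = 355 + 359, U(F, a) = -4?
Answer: -357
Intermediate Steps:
y = 714
T(O) = -½
y*T(U(-5, 4)) = 714*(-½) = -357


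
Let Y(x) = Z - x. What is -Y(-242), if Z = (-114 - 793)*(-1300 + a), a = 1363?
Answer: 56899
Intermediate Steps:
Z = -57141 (Z = (-114 - 793)*(-1300 + 1363) = -907*63 = -57141)
Y(x) = -57141 - x
-Y(-242) = -(-57141 - 1*(-242)) = -(-57141 + 242) = -1*(-56899) = 56899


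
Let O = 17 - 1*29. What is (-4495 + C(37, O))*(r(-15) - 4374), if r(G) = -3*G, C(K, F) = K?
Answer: 19298682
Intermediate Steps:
O = -12 (O = 17 - 29 = -12)
(-4495 + C(37, O))*(r(-15) - 4374) = (-4495 + 37)*(-3*(-15) - 4374) = -4458*(45 - 4374) = -4458*(-4329) = 19298682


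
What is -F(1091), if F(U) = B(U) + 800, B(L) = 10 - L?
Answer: 281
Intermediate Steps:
F(U) = 810 - U (F(U) = (10 - U) + 800 = 810 - U)
-F(1091) = -(810 - 1*1091) = -(810 - 1091) = -1*(-281) = 281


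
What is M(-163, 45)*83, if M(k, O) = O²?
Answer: 168075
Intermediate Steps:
M(-163, 45)*83 = 45²*83 = 2025*83 = 168075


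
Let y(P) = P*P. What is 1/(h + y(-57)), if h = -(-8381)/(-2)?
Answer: -2/1883 ≈ -0.0010621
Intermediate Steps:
y(P) = P²
h = -8381/2 (h = -(-8381)*(-1)/2 = -289*29/2 = -8381/2 ≈ -4190.5)
1/(h + y(-57)) = 1/(-8381/2 + (-57)²) = 1/(-8381/2 + 3249) = 1/(-1883/2) = -2/1883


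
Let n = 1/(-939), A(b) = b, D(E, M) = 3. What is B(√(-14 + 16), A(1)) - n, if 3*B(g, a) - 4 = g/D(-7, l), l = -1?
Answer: 1253/939 + √2/9 ≈ 1.4915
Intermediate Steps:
B(g, a) = 4/3 + g/9 (B(g, a) = 4/3 + (g/3)/3 = 4/3 + g/9)
n = -1/939 ≈ -0.0010650
B(√(-14 + 16), A(1)) - n = (4/3 + √(-14 + 16)/9) - 1*(-1/939) = (4/3 + √2/9) + 1/939 = 1253/939 + √2/9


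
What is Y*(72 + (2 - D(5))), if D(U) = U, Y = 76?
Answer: 5244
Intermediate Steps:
Y*(72 + (2 - D(5))) = 76*(72 + (2 - 1*5)) = 76*(72 + (2 - 5)) = 76*(72 - 3) = 76*69 = 5244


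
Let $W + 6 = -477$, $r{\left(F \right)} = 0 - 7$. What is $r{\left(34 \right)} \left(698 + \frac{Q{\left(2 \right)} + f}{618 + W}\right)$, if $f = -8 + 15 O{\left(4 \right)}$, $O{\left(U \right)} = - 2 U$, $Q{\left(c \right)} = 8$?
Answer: $- \frac{43918}{9} \approx -4879.8$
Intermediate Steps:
$r{\left(F \right)} = -7$
$W = -483$ ($W = -6 - 477 = -483$)
$f = -128$ ($f = -8 + 15 \left(\left(-2\right) 4\right) = -8 + 15 \left(-8\right) = -8 - 120 = -128$)
$r{\left(34 \right)} \left(698 + \frac{Q{\left(2 \right)} + f}{618 + W}\right) = - 7 \left(698 + \frac{8 - 128}{618 - 483}\right) = - 7 \left(698 - \frac{120}{135}\right) = - 7 \left(698 - \frac{8}{9}\right) = \left(-7\right) \frac{6274}{9} = - \frac{43918}{9}$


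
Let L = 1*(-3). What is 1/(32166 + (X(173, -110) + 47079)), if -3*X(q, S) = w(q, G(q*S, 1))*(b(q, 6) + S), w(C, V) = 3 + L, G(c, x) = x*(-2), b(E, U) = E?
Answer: 1/79245 ≈ 1.2619e-5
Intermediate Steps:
L = -3
G(c, x) = -2*x
w(C, V) = 0 (w(C, V) = 3 - 3 = 0)
X(q, S) = 0 (X(q, S) = -0*(q + S) = -0*(S + q) = -⅓*0 = 0)
1/(32166 + (X(173, -110) + 47079)) = 1/(32166 + (0 + 47079)) = 1/(32166 + 47079) = 1/79245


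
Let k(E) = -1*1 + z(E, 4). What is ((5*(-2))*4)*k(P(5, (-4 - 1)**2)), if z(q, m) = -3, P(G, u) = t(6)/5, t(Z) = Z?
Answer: 160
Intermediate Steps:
P(G, u) = 6/5
k(E) = -4 (k(E) = -1*1 - 3 = -1 - 3 = -4)
((5*(-2))*4)*k(P(5, (-4 - 1)**2)) = ((5*(-2))*4)*(-4) = -10*4*(-4) = -40*(-4) = 160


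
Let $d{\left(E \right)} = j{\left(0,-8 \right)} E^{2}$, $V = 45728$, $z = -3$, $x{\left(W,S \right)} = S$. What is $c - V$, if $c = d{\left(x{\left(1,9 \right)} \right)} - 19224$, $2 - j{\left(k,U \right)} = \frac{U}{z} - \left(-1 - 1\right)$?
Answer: $-65168$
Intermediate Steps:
$j{\left(k,U \right)} = \frac{U}{3}$ ($j{\left(k,U \right)} = 2 - \left(\frac{U}{-3} - \left(-1 - 1\right)\right) = 2 - \left(U \left(- \frac{1}{3}\right) - -2\right) = 2 - \left(- \frac{U}{3} + 2\right) = 2 - \left(2 - \frac{U}{3}\right) = 2 + \left(-2 + \frac{U}{3}\right) = \frac{U}{3}$)
$d{\left(E \right)} = - \frac{8 E^{2}}{3}$ ($d{\left(E \right)} = \frac{1}{3} \left(-8\right) E^{2} = - \frac{8 E^{2}}{3}$)
$c = -19440$ ($c = - \frac{8 \cdot 9^{2}}{3} - 19224 = \left(- \frac{8}{3}\right) 81 - 19224 = -216 - 19224 = -19440$)
$c - V = -19440 - 45728 = -65168$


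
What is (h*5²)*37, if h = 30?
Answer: 27750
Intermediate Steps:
(h*5²)*37 = (30*5²)*37 = (30*25)*37 = 750*37 = 27750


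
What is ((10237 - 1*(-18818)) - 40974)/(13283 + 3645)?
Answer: -11919/16928 ≈ -0.70410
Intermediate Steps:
((10237 - 1*(-18818)) - 40974)/(13283 + 3645) = ((10237 + 18818) - 40974)/16928 = (29055 - 40974)*(1/16928) = -11919*1/16928 = -11919/16928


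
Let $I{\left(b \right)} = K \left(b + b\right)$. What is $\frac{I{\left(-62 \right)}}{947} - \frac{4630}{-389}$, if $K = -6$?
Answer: $\frac{4674026}{368383} \approx 12.688$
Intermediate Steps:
$I{\left(b \right)} = - 12 b$ ($I{\left(b \right)} = - 6 \left(b + b\right) = - 6 \cdot 2 b = - 12 b$)
$\frac{I{\left(-62 \right)}}{947} - \frac{4630}{-389} = \frac{\left(-12\right) \left(-62\right)}{947} - \frac{4630}{-389} = 744 \cdot \frac{1}{947} - - \frac{4630}{389} = \frac{744}{947} + \frac{4630}{389} = \frac{4674026}{368383}$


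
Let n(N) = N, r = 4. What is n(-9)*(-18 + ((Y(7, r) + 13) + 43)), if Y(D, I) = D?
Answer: -405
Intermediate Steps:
n(-9)*(-18 + ((Y(7, r) + 13) + 43)) = -9*(-18 + ((7 + 13) + 43)) = -9*(-18 + (20 + 43)) = -9*(-18 + 63) = -9*45 = -405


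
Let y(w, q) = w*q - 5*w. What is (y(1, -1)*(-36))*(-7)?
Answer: -1512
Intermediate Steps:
y(w, q) = -5*w + q*w (y(w, q) = q*w - 5*w = -5*w + q*w)
(y(1, -1)*(-36))*(-7) = ((1*(-5 - 1))*(-36))*(-7) = ((1*(-6))*(-36))*(-7) = -6*(-36)*(-7) = 216*(-7) = -1512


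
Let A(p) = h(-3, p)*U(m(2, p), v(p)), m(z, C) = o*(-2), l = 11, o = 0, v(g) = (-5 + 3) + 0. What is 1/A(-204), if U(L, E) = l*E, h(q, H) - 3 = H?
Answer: 1/4422 ≈ 0.00022614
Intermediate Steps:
v(g) = -2 (v(g) = -2 + 0 = -2)
h(q, H) = 3 + H
m(z, C) = 0 (m(z, C) = 0*(-2) = 0)
U(L, E) = 11*E
A(p) = -66 - 22*p (A(p) = (3 + p)*(11*(-2)) = (3 + p)*(-22) = -66 - 22*p)
1/A(-204) = 1/(-66 - 22*(-204)) = 1/(-66 + 4488) = 1/4422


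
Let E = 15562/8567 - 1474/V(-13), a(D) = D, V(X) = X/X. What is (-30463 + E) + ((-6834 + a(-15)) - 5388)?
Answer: -378423096/8567 ≈ -44172.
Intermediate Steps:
V(X) = 1
E = -12612196/8567 (E = 15562/8567 - 1474/1 = 15562*(1/8567) - 1474*1 = 15562/8567 - 1474 = -12612196/8567 ≈ -1472.2)
(-30463 + E) + ((-6834 + a(-15)) - 5388) = (-30463 - 12612196/8567) + ((-6834 - 15) - 5388) = -273588717/8567 + (-6849 - 5388) = -273588717/8567 - 12237 = -378423096/8567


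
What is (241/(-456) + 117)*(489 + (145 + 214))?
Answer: 5629766/57 ≈ 98768.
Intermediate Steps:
(241/(-456) + 117)*(489 + (145 + 214)) = (241*(-1/456) + 117)*(489 + 359) = (-241/456 + 117)*848 = (53111/456)*848 = 5629766/57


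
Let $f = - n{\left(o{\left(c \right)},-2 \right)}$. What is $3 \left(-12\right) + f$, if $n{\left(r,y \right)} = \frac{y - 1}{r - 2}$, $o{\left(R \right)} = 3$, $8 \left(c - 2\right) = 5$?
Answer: $-33$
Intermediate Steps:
$c = \frac{21}{8}$ ($c = 2 + \frac{1}{8} \cdot 5 = 2 + \frac{5}{8} = \frac{21}{8} \approx 2.625$)
$n{\left(r,y \right)} = \frac{-1 + y}{-2 + r}$
$f = 3$ ($f = - \frac{-1 - 2}{-2 + 3} = - \frac{-3}{1} = - 1 \left(-3\right) = \left(-1\right) \left(-3\right) = 3$)
$3 \left(-12\right) + f = 3 \left(-12\right) + 3 = -36 + 3 = -33$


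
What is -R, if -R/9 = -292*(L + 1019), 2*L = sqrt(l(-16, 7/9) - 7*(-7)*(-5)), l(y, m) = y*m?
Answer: -2677932 - 438*I*sqrt(2317) ≈ -2.6779e+6 - 21083.0*I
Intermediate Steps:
l(y, m) = m*y
L = I*sqrt(2317)/6 (L = sqrt((7/9)*(-16) - 7*(-7)*(-5))/2 = sqrt((7*(1/9))*(-16) + 49*(-5))/2 = sqrt((7/9)*(-16) - 245)/2 = sqrt(-112/9 - 245)/2 = sqrt(-2317/9)/2 = (I*sqrt(2317)/3)/2 = I*sqrt(2317)/6 ≈ 8.0225*I)
R = 2677932 + 438*I*sqrt(2317) (R = -(-2628)*(I*sqrt(2317)/6 + 1019) = -(-2628)*(1019 + I*sqrt(2317)/6) = -9*(-297548 - 146*I*sqrt(2317)/3) = 2677932 + 438*I*sqrt(2317) ≈ 2.6779e+6 + 21083.0*I)
-R = -(2677932 + 438*I*sqrt(2317)) = -2677932 - 438*I*sqrt(2317)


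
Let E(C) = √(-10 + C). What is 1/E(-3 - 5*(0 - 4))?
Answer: √7/7 ≈ 0.37796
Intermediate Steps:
1/E(-3 - 5*(0 - 4)) = 1/(√(-10 + (-3 - 5*(0 - 4)))) = 1/(√(-10 + (-3 - 5*(-4)))) = 1/(√(-10 + (-3 + 20))) = 1/(√(-10 + 17)) = 1/(√7) = √7/7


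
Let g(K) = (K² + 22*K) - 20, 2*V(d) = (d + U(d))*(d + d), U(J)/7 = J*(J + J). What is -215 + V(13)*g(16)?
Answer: 18184861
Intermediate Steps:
U(J) = 14*J² (U(J) = 7*(J*(J + J)) = 7*(J*(2*J)) = 7*(2*J²) = 14*J²)
V(d) = d*(d + 14*d²) (V(d) = ((d + 14*d²)*(d + d))/2 = ((d + 14*d²)*(2*d))/2 = (2*d*(d + 14*d²))/2 = d*(d + 14*d²))
g(K) = -20 + K² + 22*K
-215 + V(13)*g(16) = -215 + (13²*(1 + 14*13))*(-20 + 16² + 22*16) = -215 + (169*(1 + 182))*(-20 + 256 + 352) = -215 + (169*183)*588 = -215 + 30927*588 = -215 + 18185076 = 18184861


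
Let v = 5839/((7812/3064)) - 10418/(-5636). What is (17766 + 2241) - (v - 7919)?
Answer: 141078080495/5503554 ≈ 25634.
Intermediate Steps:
v = 12614168509/5503554 (v = 5839/((7812*(1/3064))) - 10418*(-1/5636) = 5839/(1953/766) + 5209/2818 = 5839*(766/1953) + 5209/2818 = 4472674/1953 + 5209/2818 = 12614168509/5503554 ≈ 2292.0)
(17766 + 2241) - (v - 7919) = (17766 + 2241) - (12614168509/5503554 - 7919) = 20007 - 1*(-30968475617/5503554) = 20007 + 30968475617/5503554 = 141078080495/5503554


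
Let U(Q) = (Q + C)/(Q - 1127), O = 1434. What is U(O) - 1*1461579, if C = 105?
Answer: -448703214/307 ≈ -1.4616e+6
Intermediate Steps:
U(Q) = (105 + Q)/(-1127 + Q) (U(Q) = (Q + 105)/(Q - 1127) = (105 + Q)/(-1127 + Q))
U(O) - 1*1461579 = (105 + 1434)/(-1127 + 1434) - 1*1461579 = 1539/307 - 1461579 = -448703214/307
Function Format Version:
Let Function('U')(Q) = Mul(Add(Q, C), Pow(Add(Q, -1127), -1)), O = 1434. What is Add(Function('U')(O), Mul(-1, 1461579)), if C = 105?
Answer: Rational(-448703214, 307) ≈ -1.4616e+6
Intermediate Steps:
Function('U')(Q) = Mul(Pow(Add(-1127, Q), -1), Add(105, Q)) (Function('U')(Q) = Mul(Add(Q, 105), Pow(Add(Q, -1127), -1)) = Mul(Add(105, Q), Pow(Add(-1127, Q), -1)) = Mul(Pow(Add(-1127, Q), -1), Add(105, Q)))
Add(Function('U')(O), Mul(-1, 1461579)) = Add(Mul(Pow(Add(-1127, 1434), -1), Add(105, 1434)), Mul(-1, 1461579)) = Add(Mul(Pow(307, -1), 1539), -1461579) = Add(Mul(Rational(1, 307), 1539), -1461579) = Add(Rational(1539, 307), -1461579) = Rational(-448703214, 307)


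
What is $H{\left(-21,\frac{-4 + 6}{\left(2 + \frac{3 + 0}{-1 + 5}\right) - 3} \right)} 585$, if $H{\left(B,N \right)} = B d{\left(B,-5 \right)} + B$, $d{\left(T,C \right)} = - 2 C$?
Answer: $-135135$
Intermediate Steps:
$H{\left(B,N \right)} = 11 B$ ($H{\left(B,N \right)} = B \left(\left(-2\right) \left(-5\right)\right) + B = B 10 + B = 10 B + B = 11 B$)
$H{\left(-21,\frac{-4 + 6}{\left(2 + \frac{3 + 0}{-1 + 5}\right) - 3} \right)} 585 = 11 \left(-21\right) 585 = \left(-231\right) 585 = -135135$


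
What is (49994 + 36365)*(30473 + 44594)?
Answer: 6482711053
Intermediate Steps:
(49994 + 36365)*(30473 + 44594) = 86359*75067 = 6482711053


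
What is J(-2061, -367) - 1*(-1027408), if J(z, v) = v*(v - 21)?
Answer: 1169804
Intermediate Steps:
J(z, v) = v*(-21 + v)
J(-2061, -367) - 1*(-1027408) = -367*(-21 - 367) - 1*(-1027408) = -367*(-388) + 1027408 = 142396 + 1027408 = 1169804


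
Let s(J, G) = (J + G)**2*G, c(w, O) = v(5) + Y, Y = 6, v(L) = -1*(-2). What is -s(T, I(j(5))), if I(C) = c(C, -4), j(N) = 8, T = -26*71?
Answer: -27025952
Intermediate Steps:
v(L) = 2
T = -1846
c(w, O) = 8 (c(w, O) = 2 + 6 = 8)
I(C) = 8
s(J, G) = G*(G + J)**2 (s(J, G) = (G + J)**2*G = G*(G + J)**2)
-s(T, I(j(5))) = -8*(8 - 1846)**2 = -8*(-1838)**2 = -8*3378244 = -1*27025952 = -27025952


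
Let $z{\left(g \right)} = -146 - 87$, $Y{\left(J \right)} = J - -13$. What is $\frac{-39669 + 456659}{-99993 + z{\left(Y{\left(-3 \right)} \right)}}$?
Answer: $- \frac{29785}{7159} \approx -4.1605$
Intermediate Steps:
$Y{\left(J \right)} = 13 + J$ ($Y{\left(J \right)} = J + 13 = 13 + J$)
$z{\left(g \right)} = -233$ ($z{\left(g \right)} = -146 - 87 = -233$)
$\frac{-39669 + 456659}{-99993 + z{\left(Y{\left(-3 \right)} \right)}} = \frac{-39669 + 456659}{-99993 - 233} = \frac{416990}{-100226} = 416990 \left(- \frac{1}{100226}\right) = - \frac{29785}{7159}$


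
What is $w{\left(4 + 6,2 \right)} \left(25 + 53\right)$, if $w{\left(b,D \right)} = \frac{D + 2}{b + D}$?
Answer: $26$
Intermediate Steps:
$w{\left(b,D \right)} = \frac{2 + D}{D + b}$
$w{\left(4 + 6,2 \right)} \left(25 + 53\right) = \frac{2 + 2}{2 + \left(4 + 6\right)} \left(25 + 53\right) = \frac{1}{2 + 10} \cdot 4 \cdot 78 = \frac{1}{12} \cdot 4 \cdot 78 = \frac{1}{3} \cdot 78 = 26$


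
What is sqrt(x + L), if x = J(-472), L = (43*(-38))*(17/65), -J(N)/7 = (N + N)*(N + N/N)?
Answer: I*sqrt(13151560370)/65 ≈ 1764.3*I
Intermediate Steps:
J(N) = -14*N*(1 + N) (J(N) = -7*(N + N)*(N + N/N) = -7*2*N*(N + 1) = -7*2*N*(1 + N) = -14*N*(1 + N))
L = -27778/65 ≈ -427.35
x = -3112368 (x = -14*(-472)*(1 - 472) = -14*(-472)*(-471) = -3112368)
sqrt(x + L) = sqrt(-3112368 - 27778/65) = sqrt(-202331698/65) = I*sqrt(13151560370)/65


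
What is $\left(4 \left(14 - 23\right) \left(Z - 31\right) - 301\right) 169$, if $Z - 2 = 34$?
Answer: $-81289$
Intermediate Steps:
$Z = 36$ ($Z = 2 + 34 = 36$)
$\left(4 \left(14 - 23\right) \left(Z - 31\right) - 301\right) 169 = \left(4 \left(14 - 23\right) \left(36 - 31\right) - 301\right) 169 = \left(4 \left(\left(-9\right) 5\right) - 301\right) 169 = \left(4 \left(-45\right) - 301\right) 169 = \left(-180 - 301\right) 169 = \left(-481\right) 169 = -81289$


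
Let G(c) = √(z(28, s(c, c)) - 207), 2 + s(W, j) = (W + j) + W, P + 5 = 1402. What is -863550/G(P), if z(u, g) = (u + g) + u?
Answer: -143925*√4038/673 ≈ -13590.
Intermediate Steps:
P = 1397 (P = -5 + 1402 = 1397)
s(W, j) = -2 + j + 2*W (s(W, j) = -2 + ((W + j) + W) = -2 + (j + 2*W) = -2 + j + 2*W)
z(u, g) = g + 2*u (z(u, g) = (g + u) + u = g + 2*u)
G(c) = √(-153 + 3*c) (G(c) = √(((-2 + c + 2*c) + 2*28) - 207) = √(((-2 + 3*c) + 56) - 207) = √((54 + 3*c) - 207) = √(-153 + 3*c))
-863550/G(P) = -863550/√(-153 + 3*1397) = -863550/√(-153 + 4191) = -863550*√4038/4038 = -143925*√4038/673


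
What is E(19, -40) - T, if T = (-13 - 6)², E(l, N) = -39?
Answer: -400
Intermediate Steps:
T = 361 (T = (-19)² = 361)
E(19, -40) - T = -39 - 1*361 = -39 - 361 = -400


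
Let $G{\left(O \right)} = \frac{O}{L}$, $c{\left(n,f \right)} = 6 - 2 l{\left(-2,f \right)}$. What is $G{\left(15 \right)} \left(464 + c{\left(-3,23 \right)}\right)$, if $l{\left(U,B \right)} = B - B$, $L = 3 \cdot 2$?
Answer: $1175$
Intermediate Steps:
$L = 6$
$l{\left(U,B \right)} = 0$
$c{\left(n,f \right)} = 6$ ($c{\left(n,f \right)} = 6 - 0 = 6 + 0 = 6$)
$G{\left(O \right)} = \frac{O}{6}$
$G{\left(15 \right)} \left(464 + c{\left(-3,23 \right)}\right) = \frac{1}{6} \cdot 15 \left(464 + 6\right) = \frac{5}{2} \cdot 470 = 1175$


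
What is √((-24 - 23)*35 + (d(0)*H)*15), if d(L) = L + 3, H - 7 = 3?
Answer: I*√1195 ≈ 34.569*I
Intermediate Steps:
H = 10 (H = 7 + 3 = 10)
d(L) = 3 + L
√((-24 - 23)*35 + (d(0)*H)*15) = √((-24 - 23)*35 + ((3 + 0)*10)*15) = √(-47*35 + (3*10)*15) = √(-1645 + 30*15) = √(-1645 + 450) = √(-1195) = I*√1195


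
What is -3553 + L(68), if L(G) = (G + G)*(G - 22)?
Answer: 2703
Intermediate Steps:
L(G) = 2*G*(-22 + G) (L(G) = (2*G)*(-22 + G) = 2*G*(-22 + G))
-3553 + L(68) = -3553 + 2*68*(-22 + 68) = -3553 + 2*68*46 = -3553 + 6256 = 2703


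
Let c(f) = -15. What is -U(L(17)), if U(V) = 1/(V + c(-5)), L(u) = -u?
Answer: 1/32 ≈ 0.031250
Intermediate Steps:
U(V) = 1/(-15 + V) (U(V) = 1/(V - 15) = 1/(-15 + V))
-U(L(17)) = -1/(-15 - 1*17) = -1/(-15 - 17) = -1/(-32) = -1*(-1/32) = 1/32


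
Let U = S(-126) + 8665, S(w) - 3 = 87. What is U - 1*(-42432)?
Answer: 51187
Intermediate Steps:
S(w) = 90 (S(w) = 3 + 87 = 90)
U = 8755 (U = 90 + 8665 = 8755)
U - 1*(-42432) = 8755 - 1*(-42432) = 8755 + 42432 = 51187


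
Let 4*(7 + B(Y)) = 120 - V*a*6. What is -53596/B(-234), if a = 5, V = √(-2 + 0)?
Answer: -2465416/1283 - 803940*I*√2/1283 ≈ -1921.6 - 886.16*I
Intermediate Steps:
V = I*√2 (V = √(-2) = I*√2 ≈ 1.4142*I)
B(Y) = 23 - 15*I*√2/2 (B(Y) = -7 + (120 - (I*√2)*5*6)/4 = -7 + (120 - 5*I*√2*6)/4 = -7 + (120 - 30*I*√2)/4 = -7 + (30 - 15*I*√2/2) = 23 - 15*I*√2/2)
-53596/B(-234) = -53596/(23 - 15*I*√2/2)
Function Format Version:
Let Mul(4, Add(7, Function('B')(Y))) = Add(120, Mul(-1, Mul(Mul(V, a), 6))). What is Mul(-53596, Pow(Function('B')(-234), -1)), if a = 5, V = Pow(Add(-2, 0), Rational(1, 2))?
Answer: Add(Rational(-2465416, 1283), Mul(Rational(-803940, 1283), I, Pow(2, Rational(1, 2)))) ≈ Add(-1921.6, Mul(-886.16, I))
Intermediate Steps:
V = Mul(I, Pow(2, Rational(1, 2))) (V = Pow(-2, Rational(1, 2)) = Mul(I, Pow(2, Rational(1, 2))) ≈ Mul(1.4142, I))
Function('B')(Y) = Add(23, Mul(Rational(-15, 2), I, Pow(2, Rational(1, 2)))) (Function('B')(Y) = Add(-7, Mul(Rational(1, 4), Add(120, Mul(-1, Mul(Mul(Mul(I, Pow(2, Rational(1, 2))), 5), 6))))) = Add(-7, Mul(Rational(1, 4), Add(120, Mul(-1, Mul(Mul(5, I, Pow(2, Rational(1, 2))), 6))))) = Add(-7, Mul(Rational(1, 4), Add(120, Mul(-1, Mul(30, I, Pow(2, Rational(1, 2))))))) = Add(-7, Mul(Rational(1, 4), Add(120, Mul(-30, I, Pow(2, Rational(1, 2)))))) = Add(-7, Add(30, Mul(Rational(-15, 2), I, Pow(2, Rational(1, 2))))) = Add(23, Mul(Rational(-15, 2), I, Pow(2, Rational(1, 2)))))
Mul(-53596, Pow(Function('B')(-234), -1)) = Mul(-53596, Pow(Add(23, Mul(Rational(-15, 2), I, Pow(2, Rational(1, 2)))), -1))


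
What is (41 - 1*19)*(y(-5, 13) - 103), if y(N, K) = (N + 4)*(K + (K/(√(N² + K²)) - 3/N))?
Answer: -12826/5 - 143*√194/97 ≈ -2585.7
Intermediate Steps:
y(N, K) = (4 + N)*(K - 3/N + K/√(K² + N²)) (y(N, K) = (4 + N)*(K + (K/(√(K² + N²)) - 3/N)) = (4 + N)*(K + (K/√(K² + N²) - 3/N)) = (4 + N)*(K + (-3/N + K/√(K² + N²))) = (4 + N)*(K - 3/N + K/√(K² + N²)))
(41 - 1*19)*(y(-5, 13) - 103) = (41 - 1*19)*((-3 - 12/(-5) + 4*13 + 13*(-5) + 4*13/√(13² + (-5)²) + 13*(-5)/√(13² + (-5)²)) - 103) = (41 - 19)*((-3 - 12*(-⅕) + 52 - 65 + 4*13/√(169 + 25) + 13*(-5)/√(169 + 25)) - 103) = 22*((-3 + 12/5 + 52 - 65 + 4*13/√194 + 13*(-5)/√194) - 103) = 22*((-3 + 12/5 + 52 - 65 + 4*13*(√194/194) + 13*(-5)*(√194/194)) - 103) = 22*((-3 + 12/5 + 52 - 65 + 26*√194/97 - 65*√194/194) - 103) = 22*((-68/5 - 13*√194/194) - 103) = 22*(-583/5 - 13*√194/194) = -12826/5 - 143*√194/97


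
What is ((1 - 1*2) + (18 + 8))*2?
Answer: 50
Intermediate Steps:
((1 - 1*2) + (18 + 8))*2 = ((1 - 2) + 26)*2 = (-1 + 26)*2 = 25*2 = 50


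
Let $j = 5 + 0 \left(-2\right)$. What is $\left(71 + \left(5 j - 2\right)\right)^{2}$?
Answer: $8836$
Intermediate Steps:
$j = 5$ ($j = 5 + 0 = 5$)
$\left(71 + \left(5 j - 2\right)\right)^{2} = \left(71 + \left(5 \cdot 5 - 2\right)\right)^{2} = \left(71 + \left(25 - 2\right)\right)^{2} = \left(71 + 23\right)^{2} = 94^{2} = 8836$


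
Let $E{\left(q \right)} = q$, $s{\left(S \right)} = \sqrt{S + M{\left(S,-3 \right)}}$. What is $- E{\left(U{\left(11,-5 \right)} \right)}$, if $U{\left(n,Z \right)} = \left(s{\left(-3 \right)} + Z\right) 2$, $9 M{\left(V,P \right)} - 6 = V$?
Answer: $10 - \frac{4 i \sqrt{6}}{3} \approx 10.0 - 3.266 i$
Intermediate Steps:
$M{\left(V,P \right)} = \frac{2}{3} + \frac{V}{9}$
$s{\left(S \right)} = \sqrt{\frac{2}{3} + \frac{10 S}{9}}$ ($s{\left(S \right)} = \sqrt{S + \left(\frac{2}{3} + \frac{S}{9}\right)} = \sqrt{\frac{2}{3} + \frac{10 S}{9}}$)
$U{\left(n,Z \right)} = 2 Z + \frac{4 i \sqrt{6}}{3}$ ($U{\left(n,Z \right)} = \left(\frac{\sqrt{6 + 10 \left(-3\right)}}{3} + Z\right) 2 = \left(\frac{\sqrt{6 - 30}}{3} + Z\right) 2 = \left(\frac{\sqrt{-24}}{3} + Z\right) 2 = \left(\frac{2 i \sqrt{6}}{3} + Z\right) 2 = \left(Z + \frac{2 i \sqrt{6}}{3}\right) 2 = 2 Z + \frac{4 i \sqrt{6}}{3}$)
$- E{\left(U{\left(11,-5 \right)} \right)} = - (2 \left(-5\right) + \frac{4 i \sqrt{6}}{3}) = - (-10 + \frac{4 i \sqrt{6}}{3}) = 10 - \frac{4 i \sqrt{6}}{3}$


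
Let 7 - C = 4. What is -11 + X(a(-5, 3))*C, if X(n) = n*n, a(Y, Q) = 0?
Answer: -11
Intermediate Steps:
C = 3 (C = 7 - 1*4 = 7 - 4 = 3)
X(n) = n²
-11 + X(a(-5, 3))*C = -11 + 0²*3 = -11 + 0*3 = -11 + 0 = -11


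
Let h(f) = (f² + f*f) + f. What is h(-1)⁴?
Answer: 1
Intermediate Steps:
h(f) = f + 2*f² (h(f) = (f² + f²) + f = 2*f² + f = f + 2*f²)
h(-1)⁴ = (-(1 + 2*(-1)))⁴ = (-(1 - 2))⁴ = (-1*(-1))⁴ = 1⁴ = 1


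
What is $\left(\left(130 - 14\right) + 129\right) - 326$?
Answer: $-81$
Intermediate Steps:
$\left(\left(130 - 14\right) + 129\right) - 326 = \left(116 + 129\right) - 326 = 245 - 326 = -81$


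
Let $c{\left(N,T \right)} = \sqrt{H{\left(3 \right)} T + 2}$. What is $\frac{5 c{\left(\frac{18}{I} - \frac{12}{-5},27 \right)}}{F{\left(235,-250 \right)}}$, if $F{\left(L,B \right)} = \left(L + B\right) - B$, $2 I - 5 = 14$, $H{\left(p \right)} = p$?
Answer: $\frac{\sqrt{83}}{47} \approx 0.19384$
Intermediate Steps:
$I = \frac{19}{2}$ ($I = \frac{5}{2} + \frac{1}{2} \cdot 14 = \frac{5}{2} + 7 = \frac{19}{2} \approx 9.5$)
$F{\left(L,B \right)} = L$ ($F{\left(L,B \right)} = \left(B + L\right) - B = L$)
$c{\left(N,T \right)} = \sqrt{2 + 3 T}$ ($c{\left(N,T \right)} = \sqrt{3 T + 2} = \sqrt{2 + 3 T}$)
$\frac{5 c{\left(\frac{18}{I} - \frac{12}{-5},27 \right)}}{F{\left(235,-250 \right)}} = \frac{5 \sqrt{2 + 3 \cdot 27}}{235} = 5 \sqrt{2 + 81} \cdot \frac{1}{235} = 5 \sqrt{83} \cdot \frac{1}{235} = \frac{\sqrt{83}}{47}$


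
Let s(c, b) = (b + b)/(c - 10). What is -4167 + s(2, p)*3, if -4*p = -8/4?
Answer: -33339/8 ≈ -4167.4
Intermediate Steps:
p = 1/2 (p = -(-2)/4 = -1/4*(-2) = 1/2 ≈ 0.50000)
s(c, b) = 2*b/(-10 + c) (s(c, b) = (2*b)/(-10 + c) = 2*b/(-10 + c))
-4167 + s(2, p)*3 = -4167 + (2*(1/2)/(-10 + 2))*3 = -4167 + (2*(1/2)/(-8))*3 = -4167 + (2*(1/2)*(-1/8))*3 = -4167 - 1/8*3 = -4167 - 3/8 = -33339/8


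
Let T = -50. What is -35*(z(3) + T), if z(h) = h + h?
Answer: 1540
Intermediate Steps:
z(h) = 2*h
-35*(z(3) + T) = -35*(2*3 - 50) = -35*(6 - 50) = -35*(-44) = 1540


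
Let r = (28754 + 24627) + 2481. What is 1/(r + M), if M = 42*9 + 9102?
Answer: 1/65342 ≈ 1.5304e-5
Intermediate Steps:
M = 9480 (M = 378 + 9102 = 9480)
r = 55862 (r = 53381 + 2481 = 55862)
1/(r + M) = 1/(55862 + 9480) = 1/65342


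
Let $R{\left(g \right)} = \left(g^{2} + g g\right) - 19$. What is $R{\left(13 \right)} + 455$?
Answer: $774$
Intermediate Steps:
$R{\left(g \right)} = -19 + 2 g^{2}$ ($R{\left(g \right)} = \left(g^{2} + g^{2}\right) - 19 = 2 g^{2} - 19 = -19 + 2 g^{2}$)
$R{\left(13 \right)} + 455 = \left(-19 + 2 \cdot 13^{2}\right) + 455 = \left(-19 + 2 \cdot 169\right) + 455 = \left(-19 + 338\right) + 455 = 319 + 455 = 774$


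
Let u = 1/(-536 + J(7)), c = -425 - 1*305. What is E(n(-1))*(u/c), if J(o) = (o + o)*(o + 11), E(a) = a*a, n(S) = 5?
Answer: 5/41464 ≈ 0.00012059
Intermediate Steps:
E(a) = a²
c = -730 (c = -425 - 305 = -730)
J(o) = 2*o*(11 + o) (J(o) = (2*o)*(11 + o) = 2*o*(11 + o))
u = -1/284 (u = 1/(-536 + 2*7*(11 + 7)) = 1/(-536 + 2*7*18) = 1/(-536 + 252) = 1/(-284) = -1/284 ≈ -0.0035211)
E(n(-1))*(u/c) = 5²*(-1/284/(-730)) = 25*(-1/284*(-1/730)) = 25*(1/207320) = 5/41464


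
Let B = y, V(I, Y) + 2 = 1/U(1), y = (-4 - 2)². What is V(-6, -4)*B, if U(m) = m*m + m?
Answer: -54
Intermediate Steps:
U(m) = m + m² (U(m) = m² + m = m + m²)
y = 36 (y = (-6)² = 36)
V(I, Y) = -3/2 (V(I, Y) = -2 + 1/(1*(1 + 1)) = -2 + 1/(1*2) = -2 + 1/2 = -2 + ½ = -3/2)
B = 36
V(-6, -4)*B = -3/2*36 = -54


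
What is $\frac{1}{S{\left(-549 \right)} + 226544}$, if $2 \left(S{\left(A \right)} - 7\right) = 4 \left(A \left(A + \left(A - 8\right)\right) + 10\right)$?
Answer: $\frac{1}{1440959} \approx 6.9398 \cdot 10^{-7}$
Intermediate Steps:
$S{\left(A \right)} = 27 + 2 A \left(-8 + 2 A\right)$ ($S{\left(A \right)} = 7 + \frac{4 \left(A \left(A + \left(A - 8\right)\right) + 10\right)}{2} = 7 + \frac{4 \left(A \left(A + \left(-8 + A\right)\right) + 10\right)}{2} = 7 + \frac{4 \left(A \left(-8 + 2 A\right) + 10\right)}{2} = 7 + \frac{4 \left(10 + A \left(-8 + 2 A\right)\right)}{2} = 7 + \frac{40 + 4 A \left(-8 + 2 A\right)}{2} = 7 + \left(20 + 2 A \left(-8 + 2 A\right)\right) = 27 + 2 A \left(-8 + 2 A\right)$)
$\frac{1}{S{\left(-549 \right)} + 226544} = \frac{1}{\left(27 - -8784 + 4 \left(-549\right)^{2}\right) + 226544} = \frac{1}{\left(27 + 8784 + 4 \cdot 301401\right) + 226544} = \frac{1}{\left(27 + 8784 + 1205604\right) + 226544} = \frac{1}{1214415 + 226544} = \frac{1}{1440959}$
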